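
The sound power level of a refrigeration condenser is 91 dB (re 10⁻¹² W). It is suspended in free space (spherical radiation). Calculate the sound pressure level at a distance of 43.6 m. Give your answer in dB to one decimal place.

47.2 dB

L_p = L_w − 10·log₁₀(4π·r²) with r = 43.6 m.
4π·r² = 2.389e+04 m², 10·log₁₀ of that is 43.782 dB.
L_p = 91 − 43.782 = 47.22 dB.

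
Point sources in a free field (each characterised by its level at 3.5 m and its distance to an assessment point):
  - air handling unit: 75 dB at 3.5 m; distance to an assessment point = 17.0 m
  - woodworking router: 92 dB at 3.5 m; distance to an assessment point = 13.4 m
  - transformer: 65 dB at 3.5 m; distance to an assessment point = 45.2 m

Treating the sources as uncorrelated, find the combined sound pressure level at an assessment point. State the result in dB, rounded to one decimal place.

80.4 dB

Apply inverse-square spreading to bring every level to the receiver, then sum 10^(L/10).
air handling unit: 75 − 20·log₁₀(17.0/3.5) = 75 − 13.73 = 61.27 dB.
woodworking router: 92 − 20·log₁₀(13.4/3.5) = 92 − 11.66 = 80.34 dB.
transformer: 65 − 20·log₁₀(45.2/3.5) = 65 − 22.22 = 42.78 dB.
Σ 10^(L/10) = 1.095e+08 → L_total = 10·log₁₀(1.095e+08) = 80.39 dB.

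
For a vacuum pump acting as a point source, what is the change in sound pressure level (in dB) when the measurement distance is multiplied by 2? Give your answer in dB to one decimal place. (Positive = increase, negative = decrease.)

-6.0 dB

A point source loses 6 dB per doubling of distance; generally ΔL = −20·log₁₀(r₂/r₁).
ΔL = −20·log₁₀(2) = -6.02 dB.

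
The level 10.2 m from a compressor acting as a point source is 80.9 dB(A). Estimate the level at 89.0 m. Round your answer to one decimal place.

62.1 dB(A)

Spherical spreading from a point source gives a 20·log₁₀(r₂/r₁) drop.
L₂ = 80.9 − 20·log₁₀(89.0/10.2) = 80.9 − 18.816 = 62.08 dB(A).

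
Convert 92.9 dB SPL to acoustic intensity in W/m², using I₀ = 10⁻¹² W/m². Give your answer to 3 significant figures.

0.00195 W/m²

L = 10·log₁₀(I/I₀) ⇒ I = I₀·10^(L/10) = 10⁻¹² × 10^9.29.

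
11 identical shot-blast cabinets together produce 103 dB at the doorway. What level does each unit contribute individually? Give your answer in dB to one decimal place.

11 equal contributions raise the level by 10·log₁₀ 11 = 10.414 dB, so each unit alone gives 103 − 10.414.

92.6 dB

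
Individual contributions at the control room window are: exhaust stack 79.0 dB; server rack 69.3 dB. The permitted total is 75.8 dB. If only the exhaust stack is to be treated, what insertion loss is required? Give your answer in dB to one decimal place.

The untreated sources together contribute 10^(69.3/10) = 8.511e+06, i.e. 69.30 dB.
The limit corresponds to 10^(75.8/10) = 3.802e+07; subtracting the fixed part leaves 2.951e+07 for the exhaust stack, i.e. 74.70 dB.
Required insertion loss = 79.0 − 74.70 = 4.30 dB.

4.3 dB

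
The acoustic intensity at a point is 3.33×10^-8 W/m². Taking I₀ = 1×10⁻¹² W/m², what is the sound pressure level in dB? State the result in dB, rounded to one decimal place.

45.2 dB

Dividing by I₀ shifts the exponent by 12: I/I₀ = 3.33×10^4.
L = 10·(0.5224 + 4) = 45.22 dB.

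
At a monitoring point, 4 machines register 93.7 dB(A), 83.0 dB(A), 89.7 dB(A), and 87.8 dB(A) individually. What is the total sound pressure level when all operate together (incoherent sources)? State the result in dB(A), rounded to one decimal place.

Incoherent sources combine by intensity addition: L_total = 10·log₁₀(Σ 10^(L_i/10)).
Σ 10^(L/10) = 10^(93.7/10) + 10^(83.0/10) + 10^(89.7/10) + 10^(87.8/10) = 4.080e+09.
L_total = 10·log₁₀(4.080e+09) = 96.11 dB(A).

96.1 dB(A)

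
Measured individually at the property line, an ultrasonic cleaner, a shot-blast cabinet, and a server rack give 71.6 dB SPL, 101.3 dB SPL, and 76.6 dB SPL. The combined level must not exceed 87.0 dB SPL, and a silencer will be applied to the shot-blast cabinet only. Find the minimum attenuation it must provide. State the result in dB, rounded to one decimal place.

Everything except the shot-blast cabinet sums to 10^(71.6/10) + 10^(76.6/10) = 6.016e+07 in linear terms, 77.79 dB SPL.
The limit corresponds to 10^(87.0/10) = 5.012e+08; subtracting the fixed part leaves 4.410e+08 for the shot-blast cabinet, i.e. 86.44 dB SPL.
Required insertion loss = 101.3 − 86.44 = 14.86 dB.

14.9 dB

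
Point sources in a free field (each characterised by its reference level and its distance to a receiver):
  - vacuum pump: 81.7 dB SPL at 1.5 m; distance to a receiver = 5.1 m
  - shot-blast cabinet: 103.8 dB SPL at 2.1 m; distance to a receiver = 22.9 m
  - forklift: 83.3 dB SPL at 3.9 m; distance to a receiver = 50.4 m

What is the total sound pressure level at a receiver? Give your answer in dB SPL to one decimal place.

83.3 dB SPL

Propagate each source to the receiver with L = L_ref − 20·log₁₀(r/r_ref), then add intensities.
vacuum pump: 81.7 − 20·log₁₀(5.1/1.5) = 81.7 − 10.63 = 71.07 dB SPL.
shot-blast cabinet: 103.8 − 20·log₁₀(22.9/2.1) = 103.8 − 20.75 = 83.05 dB SPL.
forklift: 83.3 − 20·log₁₀(50.4/3.9) = 83.3 − 22.23 = 61.07 dB SPL.
Σ 10^(L/10) = 2.158e+08 → L_total = 10·log₁₀(2.158e+08) = 83.34 dB SPL.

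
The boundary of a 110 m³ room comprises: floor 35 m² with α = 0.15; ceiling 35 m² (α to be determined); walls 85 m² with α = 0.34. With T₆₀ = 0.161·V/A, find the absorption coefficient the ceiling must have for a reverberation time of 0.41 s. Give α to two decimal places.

0.26

A = 0.161·V/T₆₀ = 0.161·110/0.41 = 43.20 m² sabins.
Absorption from the other surfaces = 35·0.15 + 85·0.34 = 34.15 m², so the ceiling must supply 9.05 m² over 35 m².
α = 9.05/35 = 0.258.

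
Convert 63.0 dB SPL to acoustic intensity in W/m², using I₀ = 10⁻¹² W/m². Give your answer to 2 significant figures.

L = 10·log₁₀(I/I₀) ⇒ I = I₀·10^(L/10) = 10⁻¹² × 10^6.30.

2.0e-06 W/m²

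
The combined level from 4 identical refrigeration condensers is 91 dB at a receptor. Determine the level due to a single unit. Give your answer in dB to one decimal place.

85.0 dB

For N identical incoherent sources L_total = L₁ + 10·log₁₀ N, so L₁ = 91 − 10·log₁₀(4) = 91 − 6.021.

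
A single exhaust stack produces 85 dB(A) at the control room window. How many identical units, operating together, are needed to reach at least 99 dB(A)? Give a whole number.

26

The shortfall is 99 − 85 = 14.0 dB, and N units add 10·log₁₀ N, so need 10·log₁₀ N ≥ 14.0.
N ≥ 10^(14.0/10) = 25.119, so N = 26.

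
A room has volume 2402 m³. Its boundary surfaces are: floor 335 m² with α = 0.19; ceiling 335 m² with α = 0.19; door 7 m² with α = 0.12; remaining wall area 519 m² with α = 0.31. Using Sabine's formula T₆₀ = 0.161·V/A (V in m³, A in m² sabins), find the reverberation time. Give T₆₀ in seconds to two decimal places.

Summing Sᵢαᵢ: 335·0.19 + 335·0.19 + 7·0.12 + 519·0.31 = 289.03 m².
T₆₀ = 0.161·V/A = 0.161·2402/289.03 = 1.338 s.

1.34 s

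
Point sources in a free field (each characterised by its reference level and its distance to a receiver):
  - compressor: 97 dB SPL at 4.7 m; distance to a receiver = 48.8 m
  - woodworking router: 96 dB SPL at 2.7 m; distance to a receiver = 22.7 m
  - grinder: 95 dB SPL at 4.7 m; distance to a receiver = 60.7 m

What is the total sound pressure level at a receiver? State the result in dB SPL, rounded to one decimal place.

80.9 dB SPL

First find each source's level at the receiver (point-source: −20·log₁₀(r/r_ref)), then combine on an intensity basis.
compressor: 97 − 20·log₁₀(48.8/4.7) = 97 − 20.33 = 76.67 dB SPL.
woodworking router: 96 − 20·log₁₀(22.7/2.7) = 96 − 18.49 = 77.51 dB SPL.
grinder: 95 − 20·log₁₀(60.7/4.7) = 95 − 22.22 = 72.78 dB SPL.
Σ 10^(L/10) = 1.218e+08 → L_total = 10·log₁₀(1.218e+08) = 80.86 dB SPL.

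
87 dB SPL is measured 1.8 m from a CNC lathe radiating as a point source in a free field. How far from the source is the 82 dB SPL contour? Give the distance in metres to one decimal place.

The 5.0 dB drop corresponds to a distance ratio of 10^(5.0/20) for a point source.
r₂ = 1.8·10^((87−82)/20) = 1.8·10^(5.0/20) = 3.20 m.

3.2 m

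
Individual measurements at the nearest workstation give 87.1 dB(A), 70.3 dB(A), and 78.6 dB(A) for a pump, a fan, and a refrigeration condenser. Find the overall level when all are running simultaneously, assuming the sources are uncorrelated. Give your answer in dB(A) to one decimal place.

87.8 dB(A)

Incoherent sources combine by intensity addition: L_total = 10·log₁₀(Σ 10^(L_i/10)).
Σ 10^(L/10) = 10^(87.1/10) + 10^(70.3/10) + 10^(78.6/10) = 5.960e+08.
L_total = 10·log₁₀(5.960e+08) = 87.75 dB(A).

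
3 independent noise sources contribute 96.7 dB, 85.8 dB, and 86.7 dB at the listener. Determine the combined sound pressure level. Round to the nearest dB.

Incoherent sources combine by intensity addition: L_total = 10·log₁₀(Σ 10^(L_i/10)).
Σ 10^(L/10) = 10^(96.7/10) + 10^(85.8/10) + 10^(86.7/10) = 5.525e+09.
L_total = 10·log₁₀(5.525e+09) = 97.42 dB.

97 dB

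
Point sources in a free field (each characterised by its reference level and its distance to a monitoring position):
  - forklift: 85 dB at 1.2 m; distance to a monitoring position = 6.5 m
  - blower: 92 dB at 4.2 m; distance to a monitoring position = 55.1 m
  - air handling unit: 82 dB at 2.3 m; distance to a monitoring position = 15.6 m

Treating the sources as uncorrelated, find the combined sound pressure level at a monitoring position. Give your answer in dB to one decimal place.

First find each source's level at the receiver (point-source: −20·log₁₀(r/r_ref)), then combine on an intensity basis.
forklift: 85 − 20·log₁₀(6.5/1.2) = 85 − 14.67 = 70.33 dB.
blower: 92 − 20·log₁₀(55.1/4.2) = 92 − 22.36 = 69.64 dB.
air handling unit: 82 − 20·log₁₀(15.6/2.3) = 82 − 16.63 = 65.37 dB.
Σ 10^(L/10) = 2.343e+07 → L_total = 10·log₁₀(2.343e+07) = 73.70 dB.

73.7 dB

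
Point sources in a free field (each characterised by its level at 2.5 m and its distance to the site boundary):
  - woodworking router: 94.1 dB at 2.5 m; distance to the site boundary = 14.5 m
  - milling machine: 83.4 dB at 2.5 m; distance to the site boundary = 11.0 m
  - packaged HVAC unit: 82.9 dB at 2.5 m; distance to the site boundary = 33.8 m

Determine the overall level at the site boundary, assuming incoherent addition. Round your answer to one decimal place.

79.5 dB

First find each source's level at the receiver (point-source: −20·log₁₀(r/r_ref)), then combine on an intensity basis.
woodworking router: 94.1 − 20·log₁₀(14.5/2.5) = 94.1 − 15.27 = 78.83 dB.
milling machine: 83.4 − 20·log₁₀(11.0/2.5) = 83.4 − 12.87 = 70.53 dB.
packaged HVAC unit: 82.9 − 20·log₁₀(33.8/2.5) = 82.9 − 22.62 = 60.28 dB.
Σ 10^(L/10) = 8.878e+07 → L_total = 10·log₁₀(8.878e+07) = 79.48 dB.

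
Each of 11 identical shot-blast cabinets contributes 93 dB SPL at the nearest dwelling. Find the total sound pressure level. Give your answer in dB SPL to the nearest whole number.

With 11 equal, uncorrelated contributions the intensity is 11× that of one unit, giving a rise of 10·log₁₀ 11.
L_total = 93 + 10·log₁₀(11) = 93 + 10.414 = 103.41 dB SPL.

103 dB SPL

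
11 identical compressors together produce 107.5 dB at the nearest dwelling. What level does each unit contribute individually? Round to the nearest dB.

11 equal contributions raise the level by 10·log₁₀ 11 = 10.414 dB, so each unit alone gives 107.5 − 10.414.

97 dB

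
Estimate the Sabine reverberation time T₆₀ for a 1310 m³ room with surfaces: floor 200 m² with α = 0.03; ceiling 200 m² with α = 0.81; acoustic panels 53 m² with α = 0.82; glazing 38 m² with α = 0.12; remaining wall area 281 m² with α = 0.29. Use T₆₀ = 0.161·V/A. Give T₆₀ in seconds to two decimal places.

0.71 s

Total absorption A = 200·0.03 + 200·0.81 + 53·0.82 + 38·0.12 + 281·0.29 = 297.51 m² sabins.
T₆₀ = 0.161 × 1310 / 297.51 = 0.709 s.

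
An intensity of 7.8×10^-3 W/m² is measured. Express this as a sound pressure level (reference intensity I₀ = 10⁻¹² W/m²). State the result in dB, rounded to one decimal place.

L = 10·log₁₀(I/I₀) = 10·log₁₀(7.8×10^-3/10⁻¹²) = 10·log₁₀(7.8×10^9).
L = 10·(0.8921 + 9) = 98.92 dB.

98.9 dB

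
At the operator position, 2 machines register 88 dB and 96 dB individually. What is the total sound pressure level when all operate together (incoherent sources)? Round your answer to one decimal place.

96.6 dB

Incoherent sources combine by intensity addition: L_total = 10·log₁₀(Σ 10^(L_i/10)).
Σ 10^(L/10) = 10^(88/10) + 10^(96/10) = 4.612e+09.
L_total = 10·log₁₀(4.612e+09) = 96.64 dB.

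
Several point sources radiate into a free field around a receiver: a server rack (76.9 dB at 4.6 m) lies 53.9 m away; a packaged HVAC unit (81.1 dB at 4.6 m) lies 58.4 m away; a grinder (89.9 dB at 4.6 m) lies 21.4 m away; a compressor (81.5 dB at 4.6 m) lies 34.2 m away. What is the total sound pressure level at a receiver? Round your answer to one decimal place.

Apply inverse-square spreading to bring every level to the receiver, then sum 10^(L/10).
server rack: 76.9 − 20·log₁₀(53.9/4.6) = 76.9 − 21.38 = 55.52 dB.
packaged HVAC unit: 81.1 − 20·log₁₀(58.4/4.6) = 81.1 − 22.07 = 59.03 dB.
grinder: 89.9 − 20·log₁₀(21.4/4.6) = 89.9 − 13.35 = 76.55 dB.
compressor: 81.5 − 20·log₁₀(34.2/4.6) = 81.5 − 17.43 = 64.07 dB.
Σ 10^(L/10) = 4.886e+07 → L_total = 10·log₁₀(4.886e+07) = 76.89 dB.

76.9 dB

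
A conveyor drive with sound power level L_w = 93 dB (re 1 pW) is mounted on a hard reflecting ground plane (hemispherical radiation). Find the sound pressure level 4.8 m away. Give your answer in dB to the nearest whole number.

71 dB

The power spreads over a hemisphere of area 2π·r², so L_p = L_w − 10·log₁₀(2π·r²).
2π·r² = 144.8 m², 10·log₁₀ of that is 21.607 dB.
L_p = 93 − 21.607 = 71.39 dB.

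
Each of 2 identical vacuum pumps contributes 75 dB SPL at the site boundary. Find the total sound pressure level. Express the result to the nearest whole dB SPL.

With 2 equal, uncorrelated contributions the intensity is 2× that of one unit, giving a rise of 10·log₁₀ 2.
L_total = 75 + 10·log₁₀(2) = 75 + 3.010 = 78.01 dB SPL.

78 dB SPL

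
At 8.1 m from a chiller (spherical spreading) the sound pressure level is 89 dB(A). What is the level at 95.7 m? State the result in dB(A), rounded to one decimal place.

For a point source, L₂ = L₁ − 20·log₁₀(r₂/r₁).
L₂ = 89 − 20·log₁₀(95.7/8.1) = 89 − 21.449 = 67.55 dB(A).

67.6 dB(A)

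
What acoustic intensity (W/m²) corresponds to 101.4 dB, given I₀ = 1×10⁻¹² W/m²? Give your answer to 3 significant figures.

L = 10·log₁₀(I/I₀) ⇒ I = I₀·10^(L/10) = 10⁻¹² × 10^10.14.

0.0138 W/m²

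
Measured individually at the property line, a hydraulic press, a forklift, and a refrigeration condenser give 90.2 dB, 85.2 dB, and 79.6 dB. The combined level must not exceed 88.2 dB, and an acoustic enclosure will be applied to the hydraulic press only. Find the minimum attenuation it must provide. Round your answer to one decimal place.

6.4 dB

Everything except the hydraulic press sums to 10^(85.2/10) + 10^(79.6/10) = 4.223e+08 in linear terms, 86.26 dB.
The limit corresponds to 10^(88.2/10) = 6.607e+08; subtracting the fixed part leaves 2.384e+08 for the hydraulic press, i.e. 83.77 dB.
Required insertion loss = 90.2 − 83.77 = 6.43 dB.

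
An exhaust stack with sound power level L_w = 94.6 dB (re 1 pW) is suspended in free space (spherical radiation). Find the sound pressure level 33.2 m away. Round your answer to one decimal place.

The power spreads over a sphere of area 4π·r², so L_p = L_w − 10·log₁₀(4π·r²).
4π·r² = 1.385e+04 m², 10·log₁₀ of that is 41.415 dB.
L_p = 94.6 − 41.415 = 53.19 dB.

53.2 dB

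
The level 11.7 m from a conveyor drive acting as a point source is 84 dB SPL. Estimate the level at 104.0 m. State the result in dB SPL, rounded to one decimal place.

Spherical spreading from a point source gives a 20·log₁₀(r₂/r₁) drop.
L₂ = 84 − 20·log₁₀(104.0/11.7) = 84 − 18.977 = 65.02 dB SPL.

65.0 dB SPL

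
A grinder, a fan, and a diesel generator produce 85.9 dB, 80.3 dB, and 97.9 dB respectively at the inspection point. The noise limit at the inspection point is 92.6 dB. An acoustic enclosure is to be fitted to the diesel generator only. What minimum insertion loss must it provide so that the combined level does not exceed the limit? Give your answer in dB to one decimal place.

Everything except the diesel generator sums to 10^(85.9/10) + 10^(80.3/10) = 4.962e+08 in linear terms, 86.96 dB.
The limit corresponds to 10^(92.6/10) = 1.820e+09; subtracting the fixed part leaves 1.324e+09 for the diesel generator, i.e. 91.22 dB.
Required insertion loss = 97.9 − 91.22 = 6.68 dB.

6.7 dB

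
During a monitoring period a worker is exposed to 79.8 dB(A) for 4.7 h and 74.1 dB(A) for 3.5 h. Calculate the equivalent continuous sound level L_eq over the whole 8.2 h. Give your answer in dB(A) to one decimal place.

78.2 dB(A)

Weight each interval's intensity by its duration and average over T = 8.2 h:
Σ tᵢ·10^(Lᵢ/10) = 4.7·10^(79.8/10) + 3.5·10^(74.1/10) = 5.388e+08.
L_eq = 10·log₁₀(5.388e+08/8.2) = 78.18 dB(A).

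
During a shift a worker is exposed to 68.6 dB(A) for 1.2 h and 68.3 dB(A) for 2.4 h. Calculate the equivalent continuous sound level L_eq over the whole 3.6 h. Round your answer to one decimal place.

68.4 dB(A)

L_eq = 10·log₁₀[(1/T)·Σ tᵢ·10^(Lᵢ/10)] with T = 3.6 h.
Σ tᵢ·10^(Lᵢ/10) = 1.2·10^(68.6/10) + 2.4·10^(68.3/10) = 2.492e+07.
L_eq = 10·log₁₀(2.492e+07/3.6) = 68.40 dB(A).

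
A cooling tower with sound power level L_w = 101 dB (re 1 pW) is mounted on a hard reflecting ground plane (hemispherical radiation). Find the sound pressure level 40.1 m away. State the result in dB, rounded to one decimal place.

61.0 dB

The power spreads over a hemisphere of area 2π·r², so L_p = L_w − 10·log₁₀(2π·r²).
2π·r² = 1.01e+04 m², 10·log₁₀ of that is 40.045 dB.
L_p = 101 − 40.045 = 60.96 dB.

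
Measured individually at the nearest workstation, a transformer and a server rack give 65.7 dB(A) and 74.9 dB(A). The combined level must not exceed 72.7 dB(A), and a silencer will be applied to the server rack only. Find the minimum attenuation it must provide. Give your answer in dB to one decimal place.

3.2 dB

Everything except the server rack sums to 10^(65.7/10) = 3.715e+06 in linear terms, 65.70 dB(A).
The limit corresponds to 10^(72.7/10) = 1.862e+07; subtracting the fixed part leaves 1.491e+07 for the server rack, i.e. 71.73 dB(A).
Required insertion loss = 74.9 − 71.73 = 3.17 dB.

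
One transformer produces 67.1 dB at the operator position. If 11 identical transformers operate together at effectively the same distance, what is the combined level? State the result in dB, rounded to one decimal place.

With 11 equal, uncorrelated contributions the intensity is 11× that of one unit, giving a rise of 10·log₁₀ 11.
L_total = 67.1 + 10·log₁₀(11) = 67.1 + 10.414 = 77.51 dB.

77.5 dB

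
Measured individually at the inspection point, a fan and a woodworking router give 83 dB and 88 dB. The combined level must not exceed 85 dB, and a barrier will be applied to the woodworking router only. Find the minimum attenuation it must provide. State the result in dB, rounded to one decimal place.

7.3 dB

Fixed contribution from the other source: Σ 10^(L/10) = 10^(83/10) = 1.995e+08 (83.00 dB).
To meet 85 dB overall, the treated woodworking router may contribute at most 10^(85/10) − 1.995e+08 = 1.167e+08, i.e. 80.67 dB.
Required insertion loss = 88 − 80.67 = 7.33 dB.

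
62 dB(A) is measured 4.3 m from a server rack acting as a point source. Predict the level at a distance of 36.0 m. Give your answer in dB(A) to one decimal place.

43.5 dB(A)

Spherical spreading from a point source gives a 20·log₁₀(r₂/r₁) drop.
L₂ = 62 − 20·log₁₀(36.0/4.3) = 62 − 18.457 = 43.54 dB(A).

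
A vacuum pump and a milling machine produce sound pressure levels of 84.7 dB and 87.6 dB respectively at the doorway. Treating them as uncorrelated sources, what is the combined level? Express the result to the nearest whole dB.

89 dB

Incoherent sources combine by intensity addition: L_total = 10·log₁₀(Σ 10^(L_i/10)).
Σ 10^(L/10) = 10^(84.7/10) + 10^(87.6/10) = 8.706e+08.
L_total = 10·log₁₀(8.706e+08) = 89.40 dB.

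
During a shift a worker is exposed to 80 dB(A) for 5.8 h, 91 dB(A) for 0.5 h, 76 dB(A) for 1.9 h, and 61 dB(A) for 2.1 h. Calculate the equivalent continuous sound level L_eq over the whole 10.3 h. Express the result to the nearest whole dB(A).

81 dB(A)

Weight each interval's intensity by its duration and average over T = 10.3 h:
Σ tᵢ·10^(Lᵢ/10) = 5.8·10^(80/10) + 0.5·10^(91/10) + 1.9·10^(76/10) + 2.1·10^(61/10) = 1.288e+09.
L_eq = 10·log₁₀(1.288e+09/10.3) = 80.97 dB(A).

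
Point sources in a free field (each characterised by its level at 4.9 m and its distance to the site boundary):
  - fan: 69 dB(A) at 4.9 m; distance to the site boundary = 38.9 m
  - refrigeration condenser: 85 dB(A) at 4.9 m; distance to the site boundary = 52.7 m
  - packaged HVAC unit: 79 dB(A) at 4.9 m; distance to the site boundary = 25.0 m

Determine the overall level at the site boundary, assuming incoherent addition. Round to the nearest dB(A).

First find each source's level at the receiver (point-source: −20·log₁₀(r/r_ref)), then combine on an intensity basis.
fan: 69 − 20·log₁₀(38.9/4.9) = 69 − 18.00 = 51.00 dB(A).
refrigeration condenser: 85 − 20·log₁₀(52.7/4.9) = 85 − 20.63 = 64.37 dB(A).
packaged HVAC unit: 79 − 20·log₁₀(25.0/4.9) = 79 − 14.15 = 64.85 dB(A).
Σ 10^(L/10) = 5.911e+06 → L_total = 10·log₁₀(5.911e+06) = 67.72 dB(A).

68 dB(A)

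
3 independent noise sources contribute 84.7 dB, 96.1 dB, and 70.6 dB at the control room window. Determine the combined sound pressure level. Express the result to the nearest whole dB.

For uncorrelated sources the intensities add, so convert each level to linear form, sum, and take 10·log₁₀ of the total.
Σ 10^(L/10) = 10^(84.7/10) + 10^(96.1/10) + 10^(70.6/10) = 4.380e+09.
L_total = 10·log₁₀(4.380e+09) = 96.42 dB.

96 dB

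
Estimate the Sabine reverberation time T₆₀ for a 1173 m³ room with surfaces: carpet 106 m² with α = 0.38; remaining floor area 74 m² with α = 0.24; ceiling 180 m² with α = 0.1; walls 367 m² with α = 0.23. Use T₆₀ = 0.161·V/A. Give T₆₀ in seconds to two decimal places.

Total absorption A = 106·0.38 + 74·0.24 + 180·0.1 + 367·0.23 = 160.45 m² sabins.
T₆₀ = 0.161·V/A = 0.161·1173/160.45 = 1.177 s.

1.18 s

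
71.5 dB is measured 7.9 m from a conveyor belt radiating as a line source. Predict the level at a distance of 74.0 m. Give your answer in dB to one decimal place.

For a line source, L₂ = L₁ − 10·log₁₀(r₂/r₁).
L₂ = 71.5 − 10·log₁₀(74.0/7.9) = 71.5 − 9.716 = 61.78 dB.

61.8 dB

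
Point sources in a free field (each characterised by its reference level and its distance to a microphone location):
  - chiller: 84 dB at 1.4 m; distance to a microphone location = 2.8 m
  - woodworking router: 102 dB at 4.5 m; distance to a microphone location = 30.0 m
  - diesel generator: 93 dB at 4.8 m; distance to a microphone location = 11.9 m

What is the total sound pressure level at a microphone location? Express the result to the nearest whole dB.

Apply inverse-square spreading to bring every level to the receiver, then sum 10^(L/10).
chiller: 84 − 20·log₁₀(2.8/1.4) = 84 − 6.02 = 77.98 dB.
woodworking router: 102 − 20·log₁₀(30.0/4.5) = 102 − 16.48 = 85.52 dB.
diesel generator: 93 − 20·log₁₀(11.9/4.8) = 93 − 7.89 = 85.11 dB.
Σ 10^(L/10) = 7.440e+08 → L_total = 10·log₁₀(7.440e+08) = 88.72 dB.

89 dB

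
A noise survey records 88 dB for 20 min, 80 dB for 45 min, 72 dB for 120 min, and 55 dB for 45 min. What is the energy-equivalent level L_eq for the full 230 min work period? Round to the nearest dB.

Weight each interval's intensity by its duration and average over T = 230 min:
Σ tᵢ·10^(Lᵢ/10) = 20·10^(88/10) + 45·10^(80/10) + 120·10^(72/10) + 45·10^(55/10) = 1.904e+10.
L_eq = 10·log₁₀(1.904e+10/230) = 79.18 dB.

79 dB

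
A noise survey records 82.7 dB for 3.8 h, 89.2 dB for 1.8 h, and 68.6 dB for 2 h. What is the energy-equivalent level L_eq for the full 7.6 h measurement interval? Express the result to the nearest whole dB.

85 dB

L_eq = 10·log₁₀[(1/T)·Σ tᵢ·10^(Lᵢ/10)] with T = 7.6 h.
Σ tᵢ·10^(Lᵢ/10) = 3.8·10^(82.7/10) + 1.8·10^(89.2/10) + 2·10^(68.6/10) = 2.219e+09.
L_eq = 10·log₁₀(2.219e+09/7.6) = 84.65 dB.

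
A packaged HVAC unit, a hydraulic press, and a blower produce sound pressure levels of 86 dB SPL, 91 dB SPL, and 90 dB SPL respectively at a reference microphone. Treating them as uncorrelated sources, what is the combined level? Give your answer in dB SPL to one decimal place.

For uncorrelated sources the intensities add, so convert each level to linear form, sum, and take 10·log₁₀ of the total.
Σ 10^(L/10) = 10^(86/10) + 10^(91/10) + 10^(90/10) = 2.657e+09.
L_total = 10·log₁₀(2.657e+09) = 94.24 dB SPL.

94.2 dB SPL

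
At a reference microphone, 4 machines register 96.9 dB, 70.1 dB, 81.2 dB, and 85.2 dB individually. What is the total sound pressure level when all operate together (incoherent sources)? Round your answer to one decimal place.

Incoherent sources combine by intensity addition: L_total = 10·log₁₀(Σ 10^(L_i/10)).
Σ 10^(L/10) = 10^(96.9/10) + 10^(70.1/10) + 10^(81.2/10) + 10^(85.2/10) = 5.371e+09.
L_total = 10·log₁₀(5.371e+09) = 97.30 dB.

97.3 dB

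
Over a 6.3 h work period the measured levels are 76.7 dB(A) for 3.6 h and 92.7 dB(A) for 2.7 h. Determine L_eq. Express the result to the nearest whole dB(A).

The energy average is taken in the linear domain: L_eq = 10·log₁₀[(Σ tᵢ·10^(Lᵢ/10))/T], T = 6.3 h.
Σ tᵢ·10^(Lᵢ/10) = 3.6·10^(76.7/10) + 2.7·10^(92.7/10) = 5.196e+09.
L_eq = 10·log₁₀(5.196e+09/6.3) = 89.16 dB(A).

89 dB(A)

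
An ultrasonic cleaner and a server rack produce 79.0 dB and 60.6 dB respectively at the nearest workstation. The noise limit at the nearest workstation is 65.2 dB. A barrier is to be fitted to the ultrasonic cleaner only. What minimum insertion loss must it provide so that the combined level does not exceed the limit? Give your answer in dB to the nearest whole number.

16 dB

The untreated sources together contribute 10^(60.6/10) = 1.148e+06, i.e. 60.60 dB.
The limit corresponds to 10^(65.2/10) = 3.311e+06; subtracting the fixed part leaves 2.163e+06 for the ultrasonic cleaner, i.e. 63.35 dB.
So the ultrasonic cleaner must be reduced from 79.0 to 63.35 dB: IL = 15.65 dB.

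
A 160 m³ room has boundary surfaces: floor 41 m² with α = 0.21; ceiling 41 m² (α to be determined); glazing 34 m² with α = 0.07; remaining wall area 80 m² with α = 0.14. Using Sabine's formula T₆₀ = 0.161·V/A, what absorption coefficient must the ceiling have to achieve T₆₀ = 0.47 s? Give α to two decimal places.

Required total absorption A = 0.161·160/0.47 = 54.81 m².
Absorption from the other surfaces = 41·0.21 + 34·0.07 + 80·0.14 = 22.19 m², so the ceiling must supply 32.62 m² over 41 m².
α = 32.62/41 = 0.796.

0.80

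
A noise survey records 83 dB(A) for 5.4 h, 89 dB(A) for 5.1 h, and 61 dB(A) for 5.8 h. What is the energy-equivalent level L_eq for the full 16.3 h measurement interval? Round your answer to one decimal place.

85.0 dB(A)

The energy average is taken in the linear domain: L_eq = 10·log₁₀[(Σ tᵢ·10^(Lᵢ/10))/T], T = 16.3 h.
Σ tᵢ·10^(Lᵢ/10) = 5.4·10^(83/10) + 5.1·10^(89/10) + 5.8·10^(61/10) = 5.136e+09.
L_eq = 10·log₁₀(5.136e+09/16.3) = 84.98 dB(A).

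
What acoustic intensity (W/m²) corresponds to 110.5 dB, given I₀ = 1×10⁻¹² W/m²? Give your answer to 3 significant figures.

0.112 W/m²

L = 10·log₁₀(I/I₀) ⇒ I = I₀·10^(L/10) = 10⁻¹² × 10^11.05.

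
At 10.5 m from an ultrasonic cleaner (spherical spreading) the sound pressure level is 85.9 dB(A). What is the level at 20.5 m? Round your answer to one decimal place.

80.1 dB(A)

Point-source attenuation: ΔL = 20·log₁₀(r₂/r₁) = 20·log₁₀(20.5/10.5) = 5.811 dB.
L₂ = 85.9 − 20·log₁₀(20.5/10.5) = 85.9 − 5.811 = 80.09 dB(A).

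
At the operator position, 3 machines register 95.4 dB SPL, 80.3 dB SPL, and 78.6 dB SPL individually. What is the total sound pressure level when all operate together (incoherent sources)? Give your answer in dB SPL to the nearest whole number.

Incoherent sources combine by intensity addition: L_total = 10·log₁₀(Σ 10^(L_i/10)).
Σ 10^(L/10) = 10^(95.4/10) + 10^(80.3/10) + 10^(78.6/10) = 3.647e+09.
L_total = 10·log₁₀(3.647e+09) = 95.62 dB SPL.

96 dB SPL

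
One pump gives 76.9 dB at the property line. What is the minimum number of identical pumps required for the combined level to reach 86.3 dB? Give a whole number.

9

N identical sources give L₁ + 10·log₁₀ N, so require 10·log₁₀ N ≥ 86.3 − 76.9 = 9.4 dB.
N ≥ 10^(9.4/10) = 8.710, so N = 9.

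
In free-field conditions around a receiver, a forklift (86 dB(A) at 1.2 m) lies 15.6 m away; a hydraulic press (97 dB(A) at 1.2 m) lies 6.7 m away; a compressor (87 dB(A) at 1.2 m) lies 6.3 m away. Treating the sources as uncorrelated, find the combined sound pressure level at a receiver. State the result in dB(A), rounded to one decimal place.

82.6 dB(A)

Apply inverse-square spreading to bring every level to the receiver, then sum 10^(L/10).
forklift: 86 − 20·log₁₀(15.6/1.2) = 86 − 22.28 = 63.72 dB(A).
hydraulic press: 97 − 20·log₁₀(6.7/1.2) = 97 − 14.94 = 82.06 dB(A).
compressor: 87 − 20·log₁₀(6.3/1.2) = 87 − 14.40 = 72.60 dB(A).
Σ 10^(L/10) = 1.813e+08 → L_total = 10·log₁₀(1.813e+08) = 82.58 dB(A).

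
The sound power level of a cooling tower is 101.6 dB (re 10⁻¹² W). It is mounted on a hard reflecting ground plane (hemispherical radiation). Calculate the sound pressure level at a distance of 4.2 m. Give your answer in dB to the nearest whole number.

81 dB

L_p = L_w − 10·log₁₀(2π·r²) with r = 4.2 m.
2π·r² = 110.8 m², 10·log₁₀ of that is 20.447 dB.
L_p = 101.6 − 20.447 = 81.15 dB.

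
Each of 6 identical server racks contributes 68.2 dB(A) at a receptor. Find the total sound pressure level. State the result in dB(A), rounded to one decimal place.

L_total = L₁ + 10·log₁₀ N for N identical incoherent sources.
L_total = 68.2 + 10·log₁₀(6) = 68.2 + 7.782 = 75.98 dB(A).

76.0 dB(A)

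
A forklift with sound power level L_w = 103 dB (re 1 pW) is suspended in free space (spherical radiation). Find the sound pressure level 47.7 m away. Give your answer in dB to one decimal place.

58.4 dB

The power spreads over a sphere of area 4π·r², so L_p = L_w − 10·log₁₀(4π·r²).
4π·r² = 2.859e+04 m², 10·log₁₀ of that is 44.562 dB.
L_p = 103 − 44.562 = 58.44 dB.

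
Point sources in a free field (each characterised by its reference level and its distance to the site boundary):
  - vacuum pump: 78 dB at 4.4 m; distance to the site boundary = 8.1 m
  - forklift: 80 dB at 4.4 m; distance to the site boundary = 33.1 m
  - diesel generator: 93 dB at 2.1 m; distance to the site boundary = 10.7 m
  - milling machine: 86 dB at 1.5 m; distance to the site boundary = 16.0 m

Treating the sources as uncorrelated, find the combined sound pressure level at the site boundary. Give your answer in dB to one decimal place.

Apply inverse-square spreading to bring every level to the receiver, then sum 10^(L/10).
vacuum pump: 78 − 20·log₁₀(8.1/4.4) = 78 − 5.30 = 72.70 dB.
forklift: 80 − 20·log₁₀(33.1/4.4) = 80 − 17.53 = 62.47 dB.
diesel generator: 93 − 20·log₁₀(10.7/2.1) = 93 − 14.14 = 78.86 dB.
milling machine: 86 − 20·log₁₀(16.0/1.5) = 86 − 20.56 = 65.44 dB.
Σ 10^(L/10) = 1.007e+08 → L_total = 10·log₁₀(1.007e+08) = 80.03 dB.

80.0 dB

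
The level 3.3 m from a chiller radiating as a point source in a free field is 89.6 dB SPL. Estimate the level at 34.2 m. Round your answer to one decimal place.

For a point source, L₂ = L₁ − 20·log₁₀(r₂/r₁).
L₂ = 89.6 − 20·log₁₀(34.2/3.3) = 89.6 − 20.310 = 69.29 dB SPL.

69.3 dB SPL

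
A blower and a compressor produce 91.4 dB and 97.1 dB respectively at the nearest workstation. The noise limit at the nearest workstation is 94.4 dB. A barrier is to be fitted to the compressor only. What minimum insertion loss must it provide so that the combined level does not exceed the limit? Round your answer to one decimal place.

Everything except the compressor sums to 10^(91.4/10) = 1.380e+09 in linear terms, 91.40 dB.
The limit corresponds to 10^(94.4/10) = 2.754e+09; subtracting the fixed part leaves 1.374e+09 for the compressor, i.e. 91.38 dB.
So the compressor must be reduced from 97.1 to 91.38 dB: IL = 5.72 dB.

5.7 dB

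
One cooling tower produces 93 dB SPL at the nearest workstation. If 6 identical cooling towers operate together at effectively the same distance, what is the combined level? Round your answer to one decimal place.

L_total = L₁ + 10·log₁₀ N for N identical incoherent sources.
L_total = 93 + 10·log₁₀(6) = 93 + 7.782 = 100.78 dB SPL.

100.8 dB SPL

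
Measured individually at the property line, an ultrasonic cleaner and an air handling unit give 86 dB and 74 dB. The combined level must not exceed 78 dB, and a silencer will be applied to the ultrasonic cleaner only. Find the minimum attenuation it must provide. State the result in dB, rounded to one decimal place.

The untreated sources together contribute 10^(74/10) = 2.512e+07, i.e. 74.00 dB.
To meet 78 dB overall, the treated ultrasonic cleaner may contribute at most 10^(78/10) − 2.512e+07 = 3.798e+07, i.e. 75.80 dB.
Required insertion loss = 86 − 75.80 = 10.20 dB.

10.2 dB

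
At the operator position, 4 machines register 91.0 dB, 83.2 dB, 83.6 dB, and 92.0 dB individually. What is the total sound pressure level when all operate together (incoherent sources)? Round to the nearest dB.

95 dB

Incoherent sources combine by intensity addition: L_total = 10·log₁₀(Σ 10^(L_i/10)).
Σ 10^(L/10) = 10^(91.0/10) + 10^(83.2/10) + 10^(83.6/10) + 10^(92.0/10) = 3.282e+09.
L_total = 10·log₁₀(3.282e+09) = 95.16 dB.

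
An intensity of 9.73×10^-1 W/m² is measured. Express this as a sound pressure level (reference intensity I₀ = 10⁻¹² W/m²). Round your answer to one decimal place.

119.9 dB

Dividing by I₀ shifts the exponent by 12: I/I₀ = 9.73×10^11.
L = 10·(0.9881 + 11) = 119.88 dB.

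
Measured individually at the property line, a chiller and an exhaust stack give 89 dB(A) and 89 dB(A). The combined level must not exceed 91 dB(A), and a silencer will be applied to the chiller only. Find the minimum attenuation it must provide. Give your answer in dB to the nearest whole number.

2 dB

Fixed contribution from the other source: Σ 10^(L/10) = 10^(89/10) = 7.943e+08 (89.00 dB(A)).
The limit corresponds to 10^(91/10) = 1.259e+09; subtracting the fixed part leaves 4.646e+08 for the chiller, i.e. 86.67 dB(A).
Required insertion loss = 89 − 86.67 = 2.33 dB.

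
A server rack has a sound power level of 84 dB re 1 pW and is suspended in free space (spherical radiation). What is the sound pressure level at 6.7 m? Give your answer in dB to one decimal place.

56.5 dB

The power spreads over a sphere of area 4π·r², so L_p = L_w − 10·log₁₀(4π·r²).
4π·r² = 564.1 m², 10·log₁₀ of that is 27.514 dB.
L_p = 84 − 27.514 = 56.49 dB.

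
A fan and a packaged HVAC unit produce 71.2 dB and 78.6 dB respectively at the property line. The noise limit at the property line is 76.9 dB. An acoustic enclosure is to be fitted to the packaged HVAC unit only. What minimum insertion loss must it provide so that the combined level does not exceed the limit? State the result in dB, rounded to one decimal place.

3.1 dB

Everything except the packaged HVAC unit sums to 10^(71.2/10) = 1.318e+07 in linear terms, 71.20 dB.
The limit corresponds to 10^(76.9/10) = 4.898e+07; subtracting the fixed part leaves 3.580e+07 for the packaged HVAC unit, i.e. 75.54 dB.
Required insertion loss = 78.6 − 75.54 = 3.06 dB.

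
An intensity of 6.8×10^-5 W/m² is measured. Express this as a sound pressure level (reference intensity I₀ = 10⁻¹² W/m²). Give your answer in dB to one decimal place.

78.3 dB

L = 10·log₁₀(I/I₀) = 10·log₁₀(6.8×10^-5/10⁻¹²) = 10·log₁₀(6.8×10^7).
L = 10·(0.8325 + 7) = 78.33 dB.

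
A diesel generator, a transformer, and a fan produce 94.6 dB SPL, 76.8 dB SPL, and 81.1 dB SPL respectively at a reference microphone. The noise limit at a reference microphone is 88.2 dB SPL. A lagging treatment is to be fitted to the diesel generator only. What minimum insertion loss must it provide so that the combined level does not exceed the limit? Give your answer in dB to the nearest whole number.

Everything except the diesel generator sums to 10^(76.8/10) + 10^(81.1/10) = 1.767e+08 in linear terms, 82.47 dB SPL.
To meet 88.2 dB SPL overall, the treated diesel generator may contribute at most 10^(88.2/10) − 1.767e+08 = 4.840e+08, i.e. 86.85 dB SPL.
Required insertion loss = 94.6 − 86.85 = 7.75 dB.

8 dB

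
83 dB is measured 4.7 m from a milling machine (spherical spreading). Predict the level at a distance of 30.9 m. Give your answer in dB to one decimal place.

66.6 dB

Point-source attenuation: ΔL = 20·log₁₀(r₂/r₁) = 20·log₁₀(30.9/4.7) = 16.357 dB.
L₂ = 83 − 20·log₁₀(30.9/4.7) = 83 − 16.357 = 66.64 dB.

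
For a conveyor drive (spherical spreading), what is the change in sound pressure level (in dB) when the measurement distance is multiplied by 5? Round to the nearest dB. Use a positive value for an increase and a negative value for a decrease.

-14 dB

With spherical spreading the level changes by −20·log₁₀(r₂/r₁).
ΔL = −20·log₁₀(5) = -13.98 dB.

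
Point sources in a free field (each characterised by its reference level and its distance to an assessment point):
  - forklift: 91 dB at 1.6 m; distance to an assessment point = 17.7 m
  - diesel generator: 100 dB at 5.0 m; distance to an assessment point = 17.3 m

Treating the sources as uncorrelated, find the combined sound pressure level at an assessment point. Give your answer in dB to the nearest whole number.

Propagate each source to the receiver with L = L_ref − 20·log₁₀(r/r_ref), then add intensities.
forklift: 91 − 20·log₁₀(17.7/1.6) = 91 − 20.88 = 70.12 dB.
diesel generator: 100 − 20·log₁₀(17.3/5.0) = 100 − 10.78 = 89.22 dB.
Σ 10^(L/10) = 8.456e+08 → L_total = 10·log₁₀(8.456e+08) = 89.27 dB.

89 dB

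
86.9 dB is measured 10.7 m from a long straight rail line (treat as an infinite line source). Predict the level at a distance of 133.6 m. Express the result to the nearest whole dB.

Cylindrical spreading from a line source gives a 10·log₁₀(r₂/r₁) drop.
L₂ = 86.9 − 10·log₁₀(133.6/10.7) = 86.9 − 10.964 = 75.94 dB.

76 dB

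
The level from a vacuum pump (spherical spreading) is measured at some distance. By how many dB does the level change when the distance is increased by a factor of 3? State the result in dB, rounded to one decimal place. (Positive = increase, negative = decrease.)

A point source loses 6 dB per doubling of distance; generally ΔL = −20·log₁₀(r₂/r₁).
ΔL = −20·log₁₀(3) = -9.54 dB.

-9.5 dB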